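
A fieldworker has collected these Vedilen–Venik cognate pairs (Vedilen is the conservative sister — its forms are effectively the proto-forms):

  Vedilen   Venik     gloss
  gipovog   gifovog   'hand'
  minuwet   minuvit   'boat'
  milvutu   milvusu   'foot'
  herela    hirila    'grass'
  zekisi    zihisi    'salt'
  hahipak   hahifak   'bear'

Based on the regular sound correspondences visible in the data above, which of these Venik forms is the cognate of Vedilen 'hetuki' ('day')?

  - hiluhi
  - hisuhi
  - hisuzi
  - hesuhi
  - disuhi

minuwet ~ minuvit, herela ~ hirila — Vedilen e corresponds to Venik i after a consonant, before a consonant other than r, m, n, p, b, f, v.
milvutu ~ milvusu — Vedilen t corresponds to Venik s between vowels (before a back vowel).
zekisi ~ zihisi — Vedilen k corresponds to Venik h between vowels (before a front vowel).
Applying these to Vedilen 'hetuki':
  hetuki → hituki   (e→i after a consonant, before a consonant other than r, m, n, p, b, f, v)
  hituki → hisuki   (t→s between vowels (before a back vowel))
  hisuki → hisuhi   (k→h between vowels (before a front vowel))
So the Venik cognate is 'hisuhi'.

hisuhi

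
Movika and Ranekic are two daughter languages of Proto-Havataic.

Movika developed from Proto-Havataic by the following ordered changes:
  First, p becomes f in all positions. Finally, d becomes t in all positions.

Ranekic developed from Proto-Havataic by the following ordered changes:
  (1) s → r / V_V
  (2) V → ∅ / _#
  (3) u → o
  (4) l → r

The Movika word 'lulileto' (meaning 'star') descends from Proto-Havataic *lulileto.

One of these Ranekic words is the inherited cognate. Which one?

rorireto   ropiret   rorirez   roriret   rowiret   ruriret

roriret

Ranekic: start from *lulileto.
  rule 1: no change — lulileto
  rule 2 (apocope): lulileto → lulilet
  rule 3 (vowel merger): lulilet → lolilet
  rule 4 (unconditioned shift): lolilet → roriret
  ⇒ Ranekic roriret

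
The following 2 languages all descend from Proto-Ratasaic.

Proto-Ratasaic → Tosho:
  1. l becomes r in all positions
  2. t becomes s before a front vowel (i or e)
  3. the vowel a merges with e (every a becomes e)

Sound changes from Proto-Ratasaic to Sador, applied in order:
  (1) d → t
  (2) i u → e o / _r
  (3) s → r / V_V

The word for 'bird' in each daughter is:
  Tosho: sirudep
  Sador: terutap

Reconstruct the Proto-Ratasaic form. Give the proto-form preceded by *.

Position 2: Tosho has i, Sador has e. Tosho preserves i here (none of its changes turn any other segment into i), so the proto-segment is *i.
Position 1: Tosho has s, Sador has t. Taking the neighbouring segments as reconstructed: Tosho s could go back to *t or *s; Sador t could go back to *t or *d — the one source consistent with every daughter is *t.
This points to *tirudap. Verify forward in each daughter:
Tosho: *tirudap
  tirudap (rule 1 does not apply)
  tirudap → sirudap   [palatalisation]
  sirudap → sirudep   [vowel merger]
  giving Tosho sirudep.
Sador: *tirudap > tirutap > terutap  (by unconditioned shift, pre-rhotic lowering)
Only *tirudap yields all of Tosho sirudep, Sador terutap.

*tirudap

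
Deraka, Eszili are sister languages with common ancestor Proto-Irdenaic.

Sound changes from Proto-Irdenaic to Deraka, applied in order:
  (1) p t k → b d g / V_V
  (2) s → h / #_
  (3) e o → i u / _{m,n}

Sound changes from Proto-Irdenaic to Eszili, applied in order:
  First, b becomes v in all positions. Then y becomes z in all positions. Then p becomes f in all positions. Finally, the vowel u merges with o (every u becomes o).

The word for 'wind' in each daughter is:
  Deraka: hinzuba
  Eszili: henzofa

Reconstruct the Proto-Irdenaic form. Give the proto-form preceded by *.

Position 2: Deraka has i, Eszili has e. Eszili preserves e here (none of its changes turn any other segment into e), so the proto-segment is *e.
Position 5: Deraka has u, Eszili has o. Taking the neighbouring segments as reconstructed: Deraka u can only go back to *u; Eszili o could go back to *o or *u — the one source consistent with every daughter is *u.
Position 6: Deraka has b, Eszili has f. Taking the neighbouring segments as reconstructed: Deraka b could go back to *p or *b; Eszili f could go back to *p or *f — the one source consistent with every daughter is *p.
Continuing position by position gives *henzupa; check it forward:
Deraka: *henzupa > henzuba > hinzuba  (by intervocalic voicing, pre-nasal raising)
Eszili: *henzupa > henzufa > henzofa  (by unconditioned shift, vowel merger)
*henzupa is the unique common source.

*henzupa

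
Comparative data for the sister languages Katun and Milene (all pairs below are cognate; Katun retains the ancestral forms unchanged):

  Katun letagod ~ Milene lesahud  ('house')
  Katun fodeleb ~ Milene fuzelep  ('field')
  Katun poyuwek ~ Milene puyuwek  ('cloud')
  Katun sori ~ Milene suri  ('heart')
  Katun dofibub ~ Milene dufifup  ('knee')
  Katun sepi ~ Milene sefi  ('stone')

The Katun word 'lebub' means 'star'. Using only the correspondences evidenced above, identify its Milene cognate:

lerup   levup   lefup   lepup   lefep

dofibub ~ dufifup — Katun b corresponds to Milene f between vowels (before a back vowel).
fodeleb ~ fuzelep, dofibub ~ dufifup — Katun b corresponds to Milene p word-finally.
Applying these to Katun 'lebub':
  lebub → lefub   (b→f between vowels (before a back vowel))
  lefub → lefup   (b→p word-finally)
So the Milene cognate is 'lefup'.

lefup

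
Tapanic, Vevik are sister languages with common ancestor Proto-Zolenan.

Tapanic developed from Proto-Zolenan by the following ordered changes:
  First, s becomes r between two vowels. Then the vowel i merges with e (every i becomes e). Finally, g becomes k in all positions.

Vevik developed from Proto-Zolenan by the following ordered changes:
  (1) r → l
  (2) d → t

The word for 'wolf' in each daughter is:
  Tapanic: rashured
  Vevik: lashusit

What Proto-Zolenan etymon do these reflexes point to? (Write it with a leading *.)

*rashusid

Position 6: Tapanic has r, Vevik has s. Vevik preserves s here (none of its changes turn any other segment into s), so the proto-segment is *s.
Position 8: Tapanic has d, Vevik has t. Tapanic preserves d here (none of its changes turn any other segment into d), so the proto-segment is *d.
This points to *rashusid. Verify forward in each daughter:
Tapanic: start from *rashusid.
  rule 1 (rhotacism): rashusid → rashurid
  rule 2 (vowel merger): rashurid → rashured
  rule 3: no change — rashured
  ⇒ Tapanic rashured
Vevik: start from *rashusid.
  rule 1 (unconditioned shift): rashusid → lashusid
  rule 2 (unconditioned shift): lashusid → lashusit
  ⇒ Vevik lashusit
*rashusid is the unique common source.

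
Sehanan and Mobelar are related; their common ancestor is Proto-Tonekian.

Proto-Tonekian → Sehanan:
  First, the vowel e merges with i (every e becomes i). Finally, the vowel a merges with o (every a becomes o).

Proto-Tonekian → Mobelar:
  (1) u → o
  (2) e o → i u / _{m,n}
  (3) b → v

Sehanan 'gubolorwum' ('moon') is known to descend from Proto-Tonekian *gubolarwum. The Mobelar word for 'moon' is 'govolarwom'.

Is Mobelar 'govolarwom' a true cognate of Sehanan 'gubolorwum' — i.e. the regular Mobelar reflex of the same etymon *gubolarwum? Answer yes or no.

Derive the expected Mobelar reflex of *gubolarwum:
Mobelar: *gubolarwum
  gubolarwum → gobolarwom   [vowel merger]
  gobolarwom → gobolarwum   [pre-nasal raising]
  gobolarwum → govolarwum   [unconditioned shift]
  giving Mobelar govolarwum.
The regular Mobelar reflex would be 'govolarwum', but the attested form is 'govolarwom'. The correspondence is irregular, so they are not cognates (the Mobelar form has a different source).

no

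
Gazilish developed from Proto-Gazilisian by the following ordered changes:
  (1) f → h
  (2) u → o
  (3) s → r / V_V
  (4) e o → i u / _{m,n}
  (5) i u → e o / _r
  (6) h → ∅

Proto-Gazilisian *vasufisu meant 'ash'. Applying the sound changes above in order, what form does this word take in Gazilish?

Gazilish: start from *vasufisu.
  rule 1 (unconditioned shift): vasufisu → vasuhisu
  rule 2 (vowel merger): vasuhisu → vasohiso
  rule 3 (rhotacism): vasohiso → varohiro
  rule 4: no change — varohiro
  rule 5 (pre-rhotic lowering): varohiro → varohero
  rule 6 (h-loss): varohero → varoero
  ⇒ Gazilish varoero

varoero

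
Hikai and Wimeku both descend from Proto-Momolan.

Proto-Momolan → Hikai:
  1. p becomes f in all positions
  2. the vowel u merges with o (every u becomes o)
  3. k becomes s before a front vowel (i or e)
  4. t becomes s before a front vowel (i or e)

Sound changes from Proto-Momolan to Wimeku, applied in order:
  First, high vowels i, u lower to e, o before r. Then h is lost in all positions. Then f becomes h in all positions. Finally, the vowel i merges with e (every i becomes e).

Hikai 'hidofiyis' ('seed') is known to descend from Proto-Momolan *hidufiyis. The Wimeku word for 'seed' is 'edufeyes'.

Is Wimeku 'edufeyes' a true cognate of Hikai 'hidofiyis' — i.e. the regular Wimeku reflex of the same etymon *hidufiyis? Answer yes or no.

Derive the expected Wimeku reflex of *hidufiyis:
Wimeku: *hidufiyis > idufiyis > iduhiyis > eduheyes  (by h-loss, unconditioned shift, vowel merger)
The regular Wimeku reflex would be 'eduheyes', but the attested form is 'edufeyes'. The correspondence is irregular, so they are not cognates (the Wimeku form has a different source).

no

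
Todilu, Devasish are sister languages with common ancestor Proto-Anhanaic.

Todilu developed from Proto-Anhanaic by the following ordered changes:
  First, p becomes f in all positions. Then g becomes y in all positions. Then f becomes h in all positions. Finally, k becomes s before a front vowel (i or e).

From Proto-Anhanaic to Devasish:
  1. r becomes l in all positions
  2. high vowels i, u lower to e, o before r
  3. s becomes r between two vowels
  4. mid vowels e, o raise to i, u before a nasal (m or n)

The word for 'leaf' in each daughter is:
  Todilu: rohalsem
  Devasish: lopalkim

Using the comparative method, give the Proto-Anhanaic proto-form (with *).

Position 6: Todilu has s, Devasish has k. Devasish preserves k here (none of its changes turn any other segment into k), so the proto-segment is *k.
Position 7: Todilu has e, Devasish has i. Todilu preserves e here (none of its changes turn any other segment into e), so the proto-segment is *e.
Position 3: Todilu has h, Devasish has p. Devasish preserves p here (none of its changes turn any other segment into p), so the proto-segment is *p.
This points to *ropalkem. Verify forward in each daughter:
Todilu: *ropalkem
  ropalkem → rofalkem   [unconditioned shift]
  rofalkem (rule 2 does not apply)
  rofalkem → rohalkem   [unconditioned shift]
  rohalkem → rohalsem   [palatalisation]
  giving Todilu rohalsem.
Devasish: start from *ropalkem.
  rule 1 (unconditioned shift): ropalkem → lopalkem
  rule 2: no change — lopalkem
  rule 3: no change — lopalkem
  rule 4 (pre-nasal raising): lopalkem → lopalkim
  ⇒ Devasish lopalkim
No other proto-form is consistent with every reflex, so the reconstruction is *ropalkem.

*ropalkem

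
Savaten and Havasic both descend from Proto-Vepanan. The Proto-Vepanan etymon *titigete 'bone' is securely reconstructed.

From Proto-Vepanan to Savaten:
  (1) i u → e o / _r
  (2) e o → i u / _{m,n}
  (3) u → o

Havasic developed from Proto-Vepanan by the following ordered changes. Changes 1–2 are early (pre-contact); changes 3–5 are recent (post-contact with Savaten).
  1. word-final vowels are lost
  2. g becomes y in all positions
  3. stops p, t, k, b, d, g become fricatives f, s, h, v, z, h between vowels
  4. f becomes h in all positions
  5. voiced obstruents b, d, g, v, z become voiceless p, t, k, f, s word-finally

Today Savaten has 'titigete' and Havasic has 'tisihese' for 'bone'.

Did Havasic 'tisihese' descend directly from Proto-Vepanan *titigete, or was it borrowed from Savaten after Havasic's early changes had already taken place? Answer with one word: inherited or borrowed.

borrowed

If inherited, *titigete would pass through all of Havasic's changes:
Havasic: *titigete
  titigete → titiget   [apocope]
  titiget → titiyet   [unconditioned shift]
  titiyet → tisiyet   [intervocalic lenition]
  tisiyet (rule 4 does not apply)
  tisiyet (rule 5 does not apply)
  giving Havasic tisiyet.
If borrowed from Savaten 'titigete' after the early changes, it would undergo only the recent ones:
  rule 3 (intervocalic lenition): titigete → tisihese
  rule 4 (unconditioned shift): no change (tisihese)
  rule 5 (final devoicing): no change (tisihese)
  ⇒ as a loan: tisihese
Havasic 'tisihese' matches the loan outcome 'tisihese', not the inherited 'tisiyet' — it skipped the early Havasic changes, so it was borrowed from Savaten.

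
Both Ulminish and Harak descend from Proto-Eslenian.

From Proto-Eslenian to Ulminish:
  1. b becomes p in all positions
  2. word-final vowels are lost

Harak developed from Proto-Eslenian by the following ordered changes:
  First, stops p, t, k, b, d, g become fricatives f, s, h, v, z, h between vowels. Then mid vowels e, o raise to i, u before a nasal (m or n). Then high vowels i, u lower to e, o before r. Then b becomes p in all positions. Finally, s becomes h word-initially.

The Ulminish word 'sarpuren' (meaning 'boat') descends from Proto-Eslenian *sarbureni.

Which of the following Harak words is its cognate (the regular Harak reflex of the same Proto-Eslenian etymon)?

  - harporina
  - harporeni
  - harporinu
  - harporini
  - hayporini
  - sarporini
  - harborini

harporini

Harak: start from *sarbureni.
  rule 1: no change — sarbureni
  rule 2 (pre-nasal raising): sarbureni → sarburini
  rule 3 (pre-rhotic lowering): sarburini → sarborini
  rule 4 (unconditioned shift): sarborini → sarporini
  rule 5 (debuccalisation): sarporini → harporini
  ⇒ Harak harporini
Among the options, 'harporini' alone shows every Harak change applied in order.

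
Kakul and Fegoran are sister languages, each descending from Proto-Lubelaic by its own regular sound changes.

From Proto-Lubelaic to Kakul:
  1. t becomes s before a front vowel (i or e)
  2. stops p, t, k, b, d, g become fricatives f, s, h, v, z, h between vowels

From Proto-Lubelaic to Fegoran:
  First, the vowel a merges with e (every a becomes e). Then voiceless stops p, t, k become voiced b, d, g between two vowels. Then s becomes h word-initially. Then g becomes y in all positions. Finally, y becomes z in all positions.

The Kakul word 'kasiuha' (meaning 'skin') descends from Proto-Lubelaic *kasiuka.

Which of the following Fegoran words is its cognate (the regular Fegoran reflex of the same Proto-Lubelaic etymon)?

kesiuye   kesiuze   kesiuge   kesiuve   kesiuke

Fegoran: *kasiuka > kesiuke > kesiuge > kesiuye > kesiuze  (by vowel merger, intervocalic voicing, unconditioned shift, unconditioned shift)
Among the options, 'kesiuze' alone shows every Fegoran change applied in order.

kesiuze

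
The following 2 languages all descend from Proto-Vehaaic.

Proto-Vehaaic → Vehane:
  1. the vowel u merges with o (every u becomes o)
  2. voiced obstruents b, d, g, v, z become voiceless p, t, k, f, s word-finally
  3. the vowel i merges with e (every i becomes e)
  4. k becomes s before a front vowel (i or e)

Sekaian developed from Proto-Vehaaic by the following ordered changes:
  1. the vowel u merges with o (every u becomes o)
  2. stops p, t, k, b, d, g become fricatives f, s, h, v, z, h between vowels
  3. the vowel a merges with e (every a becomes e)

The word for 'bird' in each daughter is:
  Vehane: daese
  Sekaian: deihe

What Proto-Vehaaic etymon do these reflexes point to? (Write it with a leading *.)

Position 4: Vehane has s, Sekaian has h. Taking the neighbouring segments as reconstructed: Vehane s could go back to *k or *s; Sekaian h could go back to *k or *g or *h — the one source consistent with every daughter is *k.
Position 3: Vehane has e, Sekaian has i. Sekaian preserves i here (none of its changes turn any other segment into i), so the proto-segment is *i.
Verify the candidate proto-form against each daughter:
Vehane: start from *daike.
  rule 1: no change — daike
  rule 2: no change — daike
  rule 3 (vowel merger): daike → daeke
  rule 4 (palatalisation): daeke → daese
  ⇒ Vehane daese
Sekaian: start from *daike.
  rule 1: no change — daike
  rule 2 (intervocalic lenition): daike → daihe
  rule 3 (vowel merger): daihe → deihe
  ⇒ Sekaian deihe
No other proto-form is consistent with every reflex, so the reconstruction is *daike.

*daike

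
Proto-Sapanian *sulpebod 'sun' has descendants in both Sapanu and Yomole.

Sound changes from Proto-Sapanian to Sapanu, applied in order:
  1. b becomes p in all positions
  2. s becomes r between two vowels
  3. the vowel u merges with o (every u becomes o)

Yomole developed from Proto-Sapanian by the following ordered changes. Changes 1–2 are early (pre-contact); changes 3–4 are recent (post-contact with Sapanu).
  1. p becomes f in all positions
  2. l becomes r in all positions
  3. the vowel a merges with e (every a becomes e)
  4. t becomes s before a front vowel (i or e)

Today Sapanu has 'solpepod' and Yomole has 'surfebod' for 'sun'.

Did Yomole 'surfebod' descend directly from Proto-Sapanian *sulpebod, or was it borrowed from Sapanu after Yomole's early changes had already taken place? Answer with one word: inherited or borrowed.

If inherited, *sulpebod would pass through all of Yomole's changes:
Yomole: *sulpebod > sulfebod > surfebod  (by unconditioned shift, unconditioned shift)
If borrowed from Sapanu 'solpepod' after the early changes, it would undergo only the recent ones:
  rule 3 (vowel merger): no change (solpepod)
  rule 4 (palatalisation): no change (solpepod)
  ⇒ as a loan: solpepod
Yomole 'surfebod' matches the inherited outcome exactly, so it is an inherited cognate, not a loan.

inherited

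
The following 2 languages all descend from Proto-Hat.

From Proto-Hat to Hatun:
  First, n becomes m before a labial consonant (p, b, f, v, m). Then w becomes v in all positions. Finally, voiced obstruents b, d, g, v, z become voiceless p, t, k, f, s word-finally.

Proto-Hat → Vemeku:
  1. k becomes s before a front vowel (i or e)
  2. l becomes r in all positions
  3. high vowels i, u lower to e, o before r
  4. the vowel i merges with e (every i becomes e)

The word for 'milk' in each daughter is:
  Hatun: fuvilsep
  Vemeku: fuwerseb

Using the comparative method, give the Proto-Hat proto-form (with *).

*fuwilseb

Position 8: Hatun has p, Vemeku has b. Vemeku preserves b here (none of its changes turn any other segment into b), so the proto-segment is *b.
Position 5: Hatun has l, Vemeku has r. Hatun preserves l here (none of its changes turn any other segment into l), so the proto-segment is *l.
This points to *fuwilseb. Verify forward in each daughter:
Hatun: *fuwilseb > fuvilseb > fuvilsep  (by unconditioned shift, final devoicing)
Vemeku: start from *fuwilseb.
  rule 1: no change — fuwilseb
  rule 2 (unconditioned shift): fuwilseb → fuwirseb
  rule 3 (pre-rhotic lowering): fuwirseb → fuwerseb
  rule 4: no change — fuwerseb
  ⇒ Vemeku fuwerseb
No other proto-form is consistent with every reflex, so the reconstruction is *fuwilseb.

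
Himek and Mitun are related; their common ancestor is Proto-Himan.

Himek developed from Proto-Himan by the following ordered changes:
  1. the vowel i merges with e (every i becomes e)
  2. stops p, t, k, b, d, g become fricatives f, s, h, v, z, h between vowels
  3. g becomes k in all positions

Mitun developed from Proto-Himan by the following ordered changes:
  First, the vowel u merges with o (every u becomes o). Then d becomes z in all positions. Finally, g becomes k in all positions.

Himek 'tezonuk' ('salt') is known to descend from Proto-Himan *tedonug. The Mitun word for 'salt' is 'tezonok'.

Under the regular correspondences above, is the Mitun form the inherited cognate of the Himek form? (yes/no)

yes

Derive the expected Mitun reflex of *tedonug:
Mitun: start from *tedonug.
  rule 1 (vowel merger): tedonug → tedonog
  rule 2 (unconditioned shift): tedonog → tezonog
  rule 3 (unconditioned shift): tezonog → tezonok
  ⇒ Mitun tezonok
Mitun 'tezonok' matches the regular reflex exactly, so the pair is cognate.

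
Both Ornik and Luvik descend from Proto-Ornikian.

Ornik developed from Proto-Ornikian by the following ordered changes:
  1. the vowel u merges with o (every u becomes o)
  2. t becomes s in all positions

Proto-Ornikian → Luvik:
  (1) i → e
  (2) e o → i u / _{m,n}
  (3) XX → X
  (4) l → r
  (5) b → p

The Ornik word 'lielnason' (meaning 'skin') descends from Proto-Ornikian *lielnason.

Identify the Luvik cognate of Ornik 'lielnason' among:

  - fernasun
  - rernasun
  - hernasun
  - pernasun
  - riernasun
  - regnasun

rernasun

Luvik: *lielnason
  lielnason → leelnason   [vowel merger]
  leelnason → leelnasun   [pre-nasal raising]
  leelnasun → lelnasun   [degemination]
  lelnasun → rernasun   [unconditioned shift]
  rernasun (rule 5 does not apply)
  giving Luvik rernasun.
Only 'rernasun' matches the regular Luvik development of *lielnason.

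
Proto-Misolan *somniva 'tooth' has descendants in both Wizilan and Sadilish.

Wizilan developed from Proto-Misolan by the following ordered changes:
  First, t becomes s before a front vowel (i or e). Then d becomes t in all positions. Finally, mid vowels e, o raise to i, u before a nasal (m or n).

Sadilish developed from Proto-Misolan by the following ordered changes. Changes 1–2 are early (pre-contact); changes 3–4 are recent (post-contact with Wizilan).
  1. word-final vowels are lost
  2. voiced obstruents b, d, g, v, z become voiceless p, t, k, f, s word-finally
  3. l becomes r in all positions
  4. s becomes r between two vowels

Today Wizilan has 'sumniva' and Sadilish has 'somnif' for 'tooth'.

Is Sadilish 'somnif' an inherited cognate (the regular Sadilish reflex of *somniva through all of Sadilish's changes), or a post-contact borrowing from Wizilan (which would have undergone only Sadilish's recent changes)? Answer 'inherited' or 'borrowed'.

inherited

If inherited, *somniva would pass through all of Sadilish's changes:
Sadilish: *somniva > somniv > somnif  (by apocope, final devoicing)
If borrowed from Wizilan 'sumniva' after the early changes, it would undergo only the recent ones:
  rule 3 (unconditioned shift): no change (sumniva)
  rule 4 (rhotacism): no change (sumniva)
  ⇒ as a loan: sumniva
Sadilish 'somnif' matches the inherited outcome exactly, so it is an inherited cognate, not a loan.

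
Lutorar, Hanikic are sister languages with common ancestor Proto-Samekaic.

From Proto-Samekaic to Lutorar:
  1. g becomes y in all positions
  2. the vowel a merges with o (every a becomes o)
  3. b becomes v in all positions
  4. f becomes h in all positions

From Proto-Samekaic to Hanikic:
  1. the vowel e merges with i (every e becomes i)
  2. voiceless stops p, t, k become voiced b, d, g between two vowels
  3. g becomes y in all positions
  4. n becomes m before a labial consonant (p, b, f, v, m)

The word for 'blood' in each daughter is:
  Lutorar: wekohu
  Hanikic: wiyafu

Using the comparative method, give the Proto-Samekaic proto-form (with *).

*wekafu

Position 4: Lutorar has o, Hanikic has a. Hanikic preserves a here (none of its changes turn any other segment into a), so the proto-segment is *a.
Position 3: Lutorar has k, Hanikic has y. Lutorar preserves k here (none of its changes turn any other segment into k), so the proto-segment is *k.
Position 5: Lutorar has h, Hanikic has f. Hanikic preserves f here (none of its changes turn any other segment into f), so the proto-segment is *f.
This points to *wekafu. Verify forward in each daughter:
Lutorar: start from *wekafu.
  rule 1: no change — wekafu
  rule 2 (vowel merger): wekafu → wekofu
  rule 3: no change — wekofu
  rule 4 (unconditioned shift): wekofu → wekohu
  ⇒ Lutorar wekohu
Hanikic: *wekafu > wikafu > wigafu > wiyafu  (by vowel merger, intervocalic voicing, unconditioned shift)
*wekafu is the unique common source.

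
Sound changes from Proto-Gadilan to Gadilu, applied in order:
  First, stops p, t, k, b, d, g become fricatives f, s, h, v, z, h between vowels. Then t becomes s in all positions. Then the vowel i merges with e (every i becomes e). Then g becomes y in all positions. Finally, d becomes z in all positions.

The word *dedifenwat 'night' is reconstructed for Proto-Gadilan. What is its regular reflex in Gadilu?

Gadilu: *dedifenwat > dezifenwat > dezifenwas > dezefenwas > zezefenwas  (by intervocalic lenition, unconditioned shift, vowel merger, unconditioned shift)

zezefenwas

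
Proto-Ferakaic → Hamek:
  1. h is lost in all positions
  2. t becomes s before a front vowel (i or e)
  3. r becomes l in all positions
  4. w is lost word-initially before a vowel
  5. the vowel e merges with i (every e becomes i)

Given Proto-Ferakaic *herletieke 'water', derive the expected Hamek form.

Hamek: *herletieke
  herletieke → erletieke   [h-loss]
  erletieke → erlesieke   [palatalisation]
  erlesieke → ellesieke   [unconditioned shift]
  ellesieke (rule 4 does not apply)
  ellesieke → illisiiki   [vowel merger]
  giving Hamek illisiiki.

illisiiki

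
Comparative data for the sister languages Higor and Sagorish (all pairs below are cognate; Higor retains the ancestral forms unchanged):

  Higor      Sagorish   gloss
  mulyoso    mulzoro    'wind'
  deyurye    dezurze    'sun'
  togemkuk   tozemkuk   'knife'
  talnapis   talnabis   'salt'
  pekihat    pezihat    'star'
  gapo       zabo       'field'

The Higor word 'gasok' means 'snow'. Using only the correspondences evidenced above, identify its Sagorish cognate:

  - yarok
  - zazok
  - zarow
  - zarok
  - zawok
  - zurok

zarok

gapo ~ zabo — Higor g corresponds to Sagorish z word-initially before a back vowel.
mulyoso ~ mulzoro — Higor s corresponds to Sagorish r between vowels (before a back vowel).
Applying these to Higor 'gasok':
  gasok → zasok   (g→z word-initially before a back vowel)
  zasok → zarok   (s→r between vowels (before a back vowel))
So the Sagorish cognate is 'zarok'.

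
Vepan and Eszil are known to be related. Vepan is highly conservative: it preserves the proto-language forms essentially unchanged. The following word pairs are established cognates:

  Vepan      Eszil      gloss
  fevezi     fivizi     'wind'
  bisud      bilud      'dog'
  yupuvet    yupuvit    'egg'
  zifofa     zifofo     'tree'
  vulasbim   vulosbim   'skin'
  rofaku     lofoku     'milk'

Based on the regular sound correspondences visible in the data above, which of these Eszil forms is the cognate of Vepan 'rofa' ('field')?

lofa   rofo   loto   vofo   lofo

rofaku ~ lofoku — Vepan r corresponds to Eszil l word-initially before a back vowel.
zifofa ~ zifofo — Vepan a corresponds to Eszil o word-finally.
Applying these to Vepan 'rofa':
  rofa → lofa   (r→l word-initially before a back vowel)
  lofa → lofo   (a→o word-finally)
So the Eszil cognate is 'lofo'.

lofo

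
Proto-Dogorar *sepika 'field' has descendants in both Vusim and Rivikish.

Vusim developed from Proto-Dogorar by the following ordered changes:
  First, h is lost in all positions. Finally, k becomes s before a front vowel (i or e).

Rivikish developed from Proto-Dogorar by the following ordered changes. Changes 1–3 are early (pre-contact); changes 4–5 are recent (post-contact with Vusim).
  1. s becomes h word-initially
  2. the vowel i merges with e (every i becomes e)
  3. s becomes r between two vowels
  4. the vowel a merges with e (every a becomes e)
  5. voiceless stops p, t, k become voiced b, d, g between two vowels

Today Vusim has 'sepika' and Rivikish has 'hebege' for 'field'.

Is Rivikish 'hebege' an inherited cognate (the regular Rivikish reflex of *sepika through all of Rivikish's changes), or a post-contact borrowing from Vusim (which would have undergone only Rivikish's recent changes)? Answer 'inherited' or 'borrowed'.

If inherited, *sepika would pass through all of Rivikish's changes:
Rivikish: start from *sepika.
  rule 1 (debuccalisation): sepika → hepika
  rule 2 (vowel merger): hepika → hepeka
  rule 3: no change — hepeka
  rule 4 (vowel merger): hepeka → hepeke
  rule 5 (intervocalic voicing): hepeke → hebege
  ⇒ Rivikish hebege
If borrowed from Vusim 'sepika' after the early changes, it would undergo only the recent ones:
  rule 4 (vowel merger): sepika → sepike
  rule 5 (intervocalic voicing): sepike → sebige
  ⇒ as a loan: sebige
Rivikish 'hebege' matches the inherited outcome exactly, so it is an inherited cognate, not a loan.

inherited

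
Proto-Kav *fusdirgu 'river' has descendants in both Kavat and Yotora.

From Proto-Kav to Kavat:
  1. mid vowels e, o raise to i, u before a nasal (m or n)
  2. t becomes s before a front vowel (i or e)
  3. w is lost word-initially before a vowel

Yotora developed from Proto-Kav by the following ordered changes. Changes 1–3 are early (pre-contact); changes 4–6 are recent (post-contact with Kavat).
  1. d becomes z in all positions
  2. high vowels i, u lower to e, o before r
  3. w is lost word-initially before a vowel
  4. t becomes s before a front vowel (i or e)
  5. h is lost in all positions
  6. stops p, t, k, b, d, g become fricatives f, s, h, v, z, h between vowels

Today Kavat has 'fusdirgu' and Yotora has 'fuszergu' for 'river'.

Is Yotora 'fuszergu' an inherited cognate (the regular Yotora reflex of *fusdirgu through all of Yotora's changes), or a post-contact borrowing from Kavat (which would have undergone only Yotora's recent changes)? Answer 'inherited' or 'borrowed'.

inherited

If inherited, *fusdirgu would pass through all of Yotora's changes:
Yotora: *fusdirgu
  fusdirgu → fuszirgu   [unconditioned shift]
  fuszirgu → fuszergu   [pre-rhotic lowering]
  fuszergu (rule 3 does not apply)
  fuszergu (rule 4 does not apply)
  fuszergu (rule 5 does not apply)
  fuszergu (rule 6 does not apply)
  giving Yotora fuszergu.
If borrowed from Kavat 'fusdirgu' after the early changes, it would undergo only the recent ones:
  rule 4 (palatalisation): no change (fusdirgu)
  rule 5 (h-loss): no change (fusdirgu)
  rule 6 (intervocalic lenition): no change (fusdirgu)
  ⇒ as a loan: fusdirgu
Yotora 'fuszergu' matches the inherited outcome exactly, so it is an inherited cognate, not a loan.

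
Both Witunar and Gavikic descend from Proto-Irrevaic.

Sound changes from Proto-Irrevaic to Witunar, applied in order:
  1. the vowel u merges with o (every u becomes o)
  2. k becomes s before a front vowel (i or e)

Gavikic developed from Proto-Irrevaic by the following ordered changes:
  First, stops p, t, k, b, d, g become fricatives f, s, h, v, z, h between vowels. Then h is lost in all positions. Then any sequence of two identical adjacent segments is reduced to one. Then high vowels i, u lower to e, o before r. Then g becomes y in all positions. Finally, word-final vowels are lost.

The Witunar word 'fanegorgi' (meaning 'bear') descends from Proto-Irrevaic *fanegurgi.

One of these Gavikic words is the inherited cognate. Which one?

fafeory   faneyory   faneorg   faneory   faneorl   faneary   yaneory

Gavikic: *fanegurgi
  fanegurgi → fanehurgi   [intervocalic lenition]
  fanehurgi → faneurgi   [h-loss]
  faneurgi (rule 3 does not apply)
  faneurgi → faneorgi   [pre-rhotic lowering]
  faneorgi → faneoryi   [unconditioned shift]
  faneoryi → faneory   [apocope]
  giving Gavikic faneory.
The other candidates each miss or misapply at least one Gavikic change.

faneory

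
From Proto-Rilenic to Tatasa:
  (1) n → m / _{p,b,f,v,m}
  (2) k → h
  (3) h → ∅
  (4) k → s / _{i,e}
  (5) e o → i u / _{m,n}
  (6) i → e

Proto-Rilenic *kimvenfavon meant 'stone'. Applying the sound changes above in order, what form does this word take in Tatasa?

emvemfavun

Tatasa: *kimvenfavon > kimvemfavon > himvemfavon > imvemfavon > imvimfavun > emvemfavun  (by nasal place assimilation, unconditioned shift, h-loss, pre-nasal raising, vowel merger)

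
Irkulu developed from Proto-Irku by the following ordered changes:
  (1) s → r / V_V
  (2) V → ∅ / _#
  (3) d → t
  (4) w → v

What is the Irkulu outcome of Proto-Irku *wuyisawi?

Irkulu: *wuyisawi > wuyirawi > wuyiraw > vuyirav  (by rhotacism, apocope, unconditioned shift)

vuyirav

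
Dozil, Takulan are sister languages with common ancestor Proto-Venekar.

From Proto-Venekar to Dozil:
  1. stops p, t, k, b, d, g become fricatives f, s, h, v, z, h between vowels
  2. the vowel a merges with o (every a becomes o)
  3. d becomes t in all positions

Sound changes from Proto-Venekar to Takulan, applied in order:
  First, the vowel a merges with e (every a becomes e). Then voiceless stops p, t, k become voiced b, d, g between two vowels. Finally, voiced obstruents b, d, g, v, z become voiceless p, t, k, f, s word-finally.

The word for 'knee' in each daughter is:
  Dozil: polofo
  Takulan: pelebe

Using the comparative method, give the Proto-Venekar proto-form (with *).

*palapa

Position 5: Dozil has f, Takulan has b. Taking the neighbouring segments as reconstructed: Dozil f could go back to *p or *f; Takulan b could go back to *p or *b — the one source consistent with every daughter is *p.
Position 6: Dozil has o, Takulan has e. Taking the neighbouring segments as reconstructed: Dozil o could go back to *a or *o; Takulan e could go back to *a or *e — the one source consistent with every daughter is *a.
Position 4: Dozil has o, Takulan has e. Taking the neighbouring segments as reconstructed: Dozil o could go back to *a or *o; Takulan e could go back to *a or *e — the one source consistent with every daughter is *a.
Continuing position by position gives *palapa; check it forward:
Dozil: *palapa
  palapa → palafa   [intervocalic lenition]
  palafa → polofo   [vowel merger]
  polofo (rule 3 does not apply)
  giving Dozil polofo.
Takulan: start from *palapa.
  rule 1 (vowel merger): palapa → pelepe
  rule 2 (intervocalic voicing): pelepe → pelebe
  rule 3: no change — pelebe
  ⇒ Takulan pelebe
Only *palapa yields all of Dozil polofo, Takulan pelebe.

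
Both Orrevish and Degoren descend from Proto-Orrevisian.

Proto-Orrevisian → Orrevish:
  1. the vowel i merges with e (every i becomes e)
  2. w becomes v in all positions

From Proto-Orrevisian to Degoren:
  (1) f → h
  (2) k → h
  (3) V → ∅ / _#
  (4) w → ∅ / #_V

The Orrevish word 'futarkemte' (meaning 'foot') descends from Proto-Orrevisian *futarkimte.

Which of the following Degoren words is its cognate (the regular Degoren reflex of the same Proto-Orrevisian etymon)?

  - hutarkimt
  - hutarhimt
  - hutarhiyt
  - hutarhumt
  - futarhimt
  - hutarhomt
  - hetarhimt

hutarhimt

Degoren: *futarkimte > hutarkimte > hutarhimte > hutarhimt  (by unconditioned shift, unconditioned shift, apocope)
Only 'hutarhimt' matches the regular Degoren development of *futarkimte.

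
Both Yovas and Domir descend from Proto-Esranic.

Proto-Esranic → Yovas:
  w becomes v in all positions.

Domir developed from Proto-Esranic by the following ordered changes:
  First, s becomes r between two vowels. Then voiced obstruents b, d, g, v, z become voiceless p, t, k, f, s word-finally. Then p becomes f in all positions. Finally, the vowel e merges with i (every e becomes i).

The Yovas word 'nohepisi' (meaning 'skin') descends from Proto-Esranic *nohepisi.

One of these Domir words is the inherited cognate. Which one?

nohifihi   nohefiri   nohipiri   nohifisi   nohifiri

nohifiri

Domir: *nohepisi > nohepiri > nohefiri > nohifiri  (by rhotacism, unconditioned shift, vowel merger)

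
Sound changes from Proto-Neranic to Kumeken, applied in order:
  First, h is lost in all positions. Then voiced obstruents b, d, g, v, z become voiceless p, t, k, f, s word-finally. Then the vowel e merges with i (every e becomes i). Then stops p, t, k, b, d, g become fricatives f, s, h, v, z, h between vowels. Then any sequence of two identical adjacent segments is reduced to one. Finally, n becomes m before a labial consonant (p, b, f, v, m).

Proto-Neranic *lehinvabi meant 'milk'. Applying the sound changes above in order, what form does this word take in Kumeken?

limvavi

Kumeken: *lehinvabi > leinvabi > liinvabi > liinvavi > linvavi > limvavi  (by h-loss, vowel merger, intervocalic lenition, degemination, nasal place assimilation)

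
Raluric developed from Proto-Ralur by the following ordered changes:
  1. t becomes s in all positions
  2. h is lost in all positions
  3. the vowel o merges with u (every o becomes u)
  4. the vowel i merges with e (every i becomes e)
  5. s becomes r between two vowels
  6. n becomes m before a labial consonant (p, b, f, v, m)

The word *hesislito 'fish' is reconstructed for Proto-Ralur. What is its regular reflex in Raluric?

Raluric: start from *hesislito.
  rule 1 (unconditioned shift): hesislito → hesisliso
  rule 2 (h-loss): hesisliso → esisliso
  rule 3 (vowel merger): esisliso → esislisu
  rule 4 (vowel merger): esislisu → eseslesu
  rule 5 (rhotacism): eseslesu → eresleru
  rule 6: no change — eresleru
  ⇒ Raluric eresleru

eresleru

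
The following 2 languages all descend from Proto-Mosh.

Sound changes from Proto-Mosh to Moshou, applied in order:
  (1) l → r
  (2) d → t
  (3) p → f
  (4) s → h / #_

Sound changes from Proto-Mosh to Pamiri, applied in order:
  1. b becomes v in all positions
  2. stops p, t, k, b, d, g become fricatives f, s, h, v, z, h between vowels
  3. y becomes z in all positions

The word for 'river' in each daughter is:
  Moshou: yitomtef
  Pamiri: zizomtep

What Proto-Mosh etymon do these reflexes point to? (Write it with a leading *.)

Position 8: Moshou has f, Pamiri has p. Pamiri preserves p here (none of its changes turn any other segment into p), so the proto-segment is *p.
Position 1: Moshou has y, Pamiri has z. Moshou preserves y here (none of its changes turn any other segment into y), so the proto-segment is *y.
Verify the candidate proto-form against each daughter:
Moshou: start from *yidomtep.
  rule 1: no change — yidomtep
  rule 2 (unconditioned shift): yidomtep → yitomtep
  rule 3 (unconditioned shift): yitomtep → yitomtef
  rule 4: no change — yitomtef
  ⇒ Moshou yitomtef
Pamiri: *yidomtep
  yidomtep (rule 1 does not apply)
  yidomtep → yizomtep   [intervocalic lenition]
  yizomtep → zizomtep   [unconditioned shift]
  giving Pamiri zizomtep.
*yidomtep is the unique common source.

*yidomtep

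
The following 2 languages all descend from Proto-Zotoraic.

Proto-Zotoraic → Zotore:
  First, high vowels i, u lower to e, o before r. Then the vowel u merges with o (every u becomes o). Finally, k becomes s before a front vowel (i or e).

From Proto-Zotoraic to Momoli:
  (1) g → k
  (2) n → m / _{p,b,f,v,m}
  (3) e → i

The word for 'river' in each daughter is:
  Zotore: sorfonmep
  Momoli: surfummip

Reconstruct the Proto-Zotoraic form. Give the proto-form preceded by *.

Position 2: Zotore has o, Momoli has u. Momoli preserves u here (none of its changes turn any other segment into u), so the proto-segment is *u.
Position 8: Zotore has e, Momoli has i. Taking the neighbouring segments as reconstructed: Zotore e can only go back to *e; Momoli i could go back to *e or *i — the one source consistent with every daughter is *e.
This points to *surfunmep. Verify forward in each daughter:
Zotore: start from *surfunmep.
  rule 1 (pre-rhotic lowering): surfunmep → sorfunmep
  rule 2 (vowel merger): sorfunmep → sorfonmep
  rule 3: no change — sorfonmep
  ⇒ Zotore sorfonmep
Momoli: *surfunmep > surfummep > surfummip  (by nasal place assimilation, vowel merger)
*surfunmep is the unique common source.

*surfunmep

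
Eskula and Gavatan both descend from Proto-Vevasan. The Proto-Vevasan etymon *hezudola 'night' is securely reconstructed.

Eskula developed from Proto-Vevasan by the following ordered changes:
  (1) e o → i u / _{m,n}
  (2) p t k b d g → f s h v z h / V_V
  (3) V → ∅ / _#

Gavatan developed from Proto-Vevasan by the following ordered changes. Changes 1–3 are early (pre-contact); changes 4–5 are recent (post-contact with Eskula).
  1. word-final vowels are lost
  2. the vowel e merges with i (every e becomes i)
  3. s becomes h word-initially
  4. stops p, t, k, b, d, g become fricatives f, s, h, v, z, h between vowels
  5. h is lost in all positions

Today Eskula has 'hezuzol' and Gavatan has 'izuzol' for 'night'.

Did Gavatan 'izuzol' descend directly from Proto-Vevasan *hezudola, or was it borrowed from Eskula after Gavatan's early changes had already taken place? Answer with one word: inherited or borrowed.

inherited

If inherited, *hezudola would pass through all of Gavatan's changes:
Gavatan: *hezudola
  hezudola → hezudol   [apocope]
  hezudol → hizudol   [vowel merger]
  hizudol (rule 3 does not apply)
  hizudol → hizuzol   [intervocalic lenition]
  hizuzol → izuzol   [h-loss]
  giving Gavatan izuzol.
If borrowed from Eskula 'hezuzol' after the early changes, it would undergo only the recent ones:
  rule 4 (intervocalic lenition): no change (hezuzol)
  rule 5 (h-loss): hezuzol → ezuzol
  ⇒ as a loan: ezuzol
Gavatan 'izuzol' matches the inherited outcome exactly, so it is an inherited cognate, not a loan.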